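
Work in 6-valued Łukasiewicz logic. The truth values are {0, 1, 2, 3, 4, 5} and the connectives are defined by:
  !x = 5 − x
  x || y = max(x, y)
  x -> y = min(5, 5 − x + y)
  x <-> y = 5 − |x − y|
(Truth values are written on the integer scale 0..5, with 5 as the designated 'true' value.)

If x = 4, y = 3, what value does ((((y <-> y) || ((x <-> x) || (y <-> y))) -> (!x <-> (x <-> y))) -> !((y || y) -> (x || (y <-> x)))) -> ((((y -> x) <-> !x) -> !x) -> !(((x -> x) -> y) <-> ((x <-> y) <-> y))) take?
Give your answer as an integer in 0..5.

y <-> y = 3 <-> 3 = 5
x <-> x = 4 <-> 4 = 5
y <-> y = 3 <-> 3 = 5
(x <-> x) || (y <-> y) = 5 || 5 = 5
(y <-> y) || ((x <-> x) || (y <-> y)) = 5 || 5 = 5
!x = !4 = 1
x <-> y = 4 <-> 3 = 4
!x <-> (x <-> y) = 1 <-> 4 = 2
((y <-> y) || ((x <-> x) || (y <-> y))) -> (!x <-> (x <-> y)) = 5 -> 2 = 2
y || y = 3 || 3 = 3
y <-> x = 3 <-> 4 = 4
x || (y <-> x) = 4 || 4 = 4
(y || y) -> (x || (y <-> x)) = 3 -> 4 = 5
!((y || y) -> (x || (y <-> x))) = !5 = 0
(((y <-> y) || ((x <-> x) || (y <-> y))) -> (!x <-> (x <-> y))) -> !((y || y) -> (x || (y <-> x))) = 2 -> 0 = 3
y -> x = 3 -> 4 = 5
!x = !4 = 1
(y -> x) <-> !x = 5 <-> 1 = 1
!x = !4 = 1
((y -> x) <-> !x) -> !x = 1 -> 1 = 5
x -> x = 4 -> 4 = 5
(x -> x) -> y = 5 -> 3 = 3
x <-> y = 4 <-> 3 = 4
(x <-> y) <-> y = 4 <-> 3 = 4
((x -> x) -> y) <-> ((x <-> y) <-> y) = 3 <-> 4 = 4
!(((x -> x) -> y) <-> ((x <-> y) <-> y)) = !4 = 1
(((y -> x) <-> !x) -> !x) -> !(((x -> x) -> y) <-> ((x <-> y) <-> y)) = 5 -> 1 = 1
((((y <-> y) || ((x <-> x) || (y <-> y))) -> (!x <-> (x <-> y))) -> !((y || y) -> (x || (y <-> x)))) -> ((((y -> x) <-> !x) -> !x) -> !(((x -> x) -> y) <-> ((x <-> y) <-> y))) = 3 -> 1 = 3

3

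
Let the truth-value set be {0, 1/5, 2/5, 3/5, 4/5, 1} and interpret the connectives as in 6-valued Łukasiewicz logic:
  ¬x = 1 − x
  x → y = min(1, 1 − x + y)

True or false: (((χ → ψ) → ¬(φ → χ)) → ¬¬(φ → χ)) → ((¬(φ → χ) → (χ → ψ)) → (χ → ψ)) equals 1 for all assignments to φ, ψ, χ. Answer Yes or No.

Counterexample: take φ = 0, ψ = 0, χ = 1/5.
χ → ψ = 1/5 → 0 = 4/5
φ → χ = 0 → 1/5 = 1
¬(φ → χ) = ¬1 = 0
(χ → ψ) → ¬(φ → χ) = 4/5 → 0 = 1/5
φ → χ = 0 → 1/5 = 1
¬(φ → χ) = ¬1 = 0
¬¬(φ → χ) = ¬0 = 1
((χ → ψ) → ¬(φ → χ)) → ¬¬(φ → χ) = 1/5 → 1 = 1
φ → χ = 0 → 1/5 = 1
¬(φ → χ) = ¬1 = 0
χ → ψ = 1/5 → 0 = 4/5
¬(φ → χ) → (χ → ψ) = 0 → 4/5 = 1
χ → ψ = 1/5 → 0 = 4/5
(¬(φ → χ) → (χ → ψ)) → (χ → ψ) = 1 → 4/5 = 4/5
(((χ → ψ) → ¬(φ → χ)) → ¬¬(φ → χ)) → ((¬(φ → χ) → (χ → ψ)) → (χ → ψ)) = 1 → 4/5 = 4/5
This gives 4/5 ≠ 1.

No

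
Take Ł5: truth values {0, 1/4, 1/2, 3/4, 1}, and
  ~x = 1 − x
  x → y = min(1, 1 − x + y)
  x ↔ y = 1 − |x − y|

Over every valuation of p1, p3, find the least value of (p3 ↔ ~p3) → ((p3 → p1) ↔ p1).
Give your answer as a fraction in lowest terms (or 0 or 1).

1/2

Take p1 = 0, p3 = 1/2:
~p3 = ~1/2 = 1/2
p3 ↔ ~p3 = 1/2 ↔ 1/2 = 1
p3 → p1 = 1/2 → 0 = 1/2
(p3 → p1) ↔ p1 = 1/2 ↔ 0 = 1/2
(p3 ↔ ~p3) → ((p3 → p1) ↔ p1) = 1 → 1/2 = 1/2
No assignment yields a value below 1/2, so this is the minimum.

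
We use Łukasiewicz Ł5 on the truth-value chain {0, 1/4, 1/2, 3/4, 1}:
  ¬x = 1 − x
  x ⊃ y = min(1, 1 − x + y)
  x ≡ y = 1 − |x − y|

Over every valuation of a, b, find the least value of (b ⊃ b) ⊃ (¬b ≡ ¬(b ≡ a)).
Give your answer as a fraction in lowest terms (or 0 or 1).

0

Take a = 0, b = 0:
b ⊃ b = 0 ⊃ 0 = 1
¬b = ¬0 = 1
b ≡ a = 0 ≡ 0 = 1
¬(b ≡ a) = ¬1 = 0
¬b ≡ ¬(b ≡ a) = 1 ≡ 0 = 0
(b ⊃ b) ⊃ (¬b ≡ ¬(b ≡ a)) = 1 ⊃ 0 = 0
No assignment yields a value below 0, so this is the minimum.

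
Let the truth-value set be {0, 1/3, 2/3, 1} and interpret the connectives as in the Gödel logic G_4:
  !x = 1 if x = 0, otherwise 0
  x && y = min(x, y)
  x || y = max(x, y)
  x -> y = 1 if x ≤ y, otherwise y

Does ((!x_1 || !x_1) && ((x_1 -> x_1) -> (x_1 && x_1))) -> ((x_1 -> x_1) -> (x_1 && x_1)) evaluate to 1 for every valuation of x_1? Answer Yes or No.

Yes

x_1 = 0 ↦ 1
x_1 = 1/3 ↦ 1
x_1 = 2/3 ↦ 1
x_1 = 1 ↦ 1
Every assignment gives a value ≥ 1.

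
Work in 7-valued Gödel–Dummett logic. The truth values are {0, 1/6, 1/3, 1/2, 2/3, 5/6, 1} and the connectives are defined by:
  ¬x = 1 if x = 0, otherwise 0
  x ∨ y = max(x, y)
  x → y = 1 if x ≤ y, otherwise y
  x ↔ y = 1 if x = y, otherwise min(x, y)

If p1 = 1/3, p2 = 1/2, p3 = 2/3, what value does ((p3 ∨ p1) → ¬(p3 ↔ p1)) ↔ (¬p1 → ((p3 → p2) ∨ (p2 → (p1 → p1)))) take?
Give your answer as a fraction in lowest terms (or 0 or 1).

0

p3 ∨ p1 = 2/3 ∨ 1/3 = 2/3
p3 ↔ p1 = 2/3 ↔ 1/3 = 1/3
¬(p3 ↔ p1) = ¬1/3 = 0
(p3 ∨ p1) → ¬(p3 ↔ p1) = 2/3 → 0 = 0
¬p1 = ¬1/3 = 0
p3 → p2 = 2/3 → 1/2 = 1/2
p1 → p1 = 1/3 → 1/3 = 1
p2 → (p1 → p1) = 1/2 → 1 = 1
(p3 → p2) ∨ (p2 → (p1 → p1)) = 1/2 ∨ 1 = 1
¬p1 → ((p3 → p2) ∨ (p2 → (p1 → p1))) = 0 → 1 = 1
((p3 ∨ p1) → ¬(p3 ↔ p1)) ↔ (¬p1 → ((p3 → p2) ∨ (p2 → (p1 → p1)))) = 0 ↔ 1 = 0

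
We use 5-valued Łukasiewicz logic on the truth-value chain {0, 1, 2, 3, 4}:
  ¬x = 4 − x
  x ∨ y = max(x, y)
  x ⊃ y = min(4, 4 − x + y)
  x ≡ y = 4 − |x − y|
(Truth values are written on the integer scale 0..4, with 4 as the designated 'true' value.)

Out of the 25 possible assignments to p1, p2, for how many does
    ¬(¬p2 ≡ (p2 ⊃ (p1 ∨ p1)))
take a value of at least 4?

value 4: 1 assignment (counts)
value 3: 3 assignments
value 2: 5 assignments
value 1: 7 assignments
value 0: 9 assignments
So 1 of the 25 assignments meets the threshold.

1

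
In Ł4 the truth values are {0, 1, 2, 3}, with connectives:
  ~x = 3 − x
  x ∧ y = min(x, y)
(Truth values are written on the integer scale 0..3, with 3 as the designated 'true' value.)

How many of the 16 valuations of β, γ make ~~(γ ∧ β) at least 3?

β = 0, γ = 0 ↦ 0  <
β = 0, γ = 1 ↦ 0  <
β = 0, γ = 2 ↦ 0  <
β = 0, γ = 3 ↦ 0  <
β = 1, γ = 0 ↦ 0  <
β = 1, γ = 1 ↦ 1  <
β = 1, γ = 2 ↦ 1  <
β = 1, γ = 3 ↦ 1  <
β = 2, γ = 0 ↦ 0  <
β = 2, γ = 1 ↦ 1  <
β = 2, γ = 2 ↦ 2  <
β = 2, γ = 3 ↦ 2  <
β = 3, γ = 0 ↦ 0  <
β = 3, γ = 1 ↦ 1  <
β = 3, γ = 2 ↦ 2  <
β = 3, γ = 3 ↦ 3  ≥
So 1 of the 16 assignments meets the threshold.

1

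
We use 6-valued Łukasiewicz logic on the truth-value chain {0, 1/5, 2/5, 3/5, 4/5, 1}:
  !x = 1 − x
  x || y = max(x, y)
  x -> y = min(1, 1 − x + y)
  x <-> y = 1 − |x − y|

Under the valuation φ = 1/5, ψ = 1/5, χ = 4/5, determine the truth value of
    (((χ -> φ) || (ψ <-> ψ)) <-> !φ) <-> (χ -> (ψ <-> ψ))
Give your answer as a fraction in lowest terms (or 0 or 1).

4/5

χ -> φ = 4/5 -> 1/5 = 2/5
ψ <-> ψ = 1/5 <-> 1/5 = 1
(χ -> φ) || (ψ <-> ψ) = 2/5 || 1 = 1
!φ = !1/5 = 4/5
((χ -> φ) || (ψ <-> ψ)) <-> !φ = 1 <-> 4/5 = 4/5
ψ <-> ψ = 1/5 <-> 1/5 = 1
χ -> (ψ <-> ψ) = 4/5 -> 1 = 1
(((χ -> φ) || (ψ <-> ψ)) <-> !φ) <-> (χ -> (ψ <-> ψ)) = 4/5 <-> 1 = 4/5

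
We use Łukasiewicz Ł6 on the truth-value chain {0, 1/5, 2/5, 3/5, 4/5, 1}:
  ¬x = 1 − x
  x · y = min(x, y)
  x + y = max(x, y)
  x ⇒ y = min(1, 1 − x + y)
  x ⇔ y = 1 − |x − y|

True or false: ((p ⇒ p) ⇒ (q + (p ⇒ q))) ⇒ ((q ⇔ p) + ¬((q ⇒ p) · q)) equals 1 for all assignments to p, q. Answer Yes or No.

Counterexample: take p = 0, q = 1/5.
p ⇒ p = 0 ⇒ 0 = 1
p ⇒ q = 0 ⇒ 1/5 = 1
q + (p ⇒ q) = 1/5 + 1 = 1
(p ⇒ p) ⇒ (q + (p ⇒ q)) = 1 ⇒ 1 = 1
q ⇔ p = 1/5 ⇔ 0 = 4/5
q ⇒ p = 1/5 ⇒ 0 = 4/5
(q ⇒ p) · q = 4/5 · 1/5 = 1/5
¬((q ⇒ p) · q) = ¬1/5 = 4/5
(q ⇔ p) + ¬((q ⇒ p) · q) = 4/5 + 4/5 = 4/5
((p ⇒ p) ⇒ (q + (p ⇒ q))) ⇒ ((q ⇔ p) + ¬((q ⇒ p) · q)) = 1 ⇒ 4/5 = 4/5
This gives 4/5 ≠ 1.

No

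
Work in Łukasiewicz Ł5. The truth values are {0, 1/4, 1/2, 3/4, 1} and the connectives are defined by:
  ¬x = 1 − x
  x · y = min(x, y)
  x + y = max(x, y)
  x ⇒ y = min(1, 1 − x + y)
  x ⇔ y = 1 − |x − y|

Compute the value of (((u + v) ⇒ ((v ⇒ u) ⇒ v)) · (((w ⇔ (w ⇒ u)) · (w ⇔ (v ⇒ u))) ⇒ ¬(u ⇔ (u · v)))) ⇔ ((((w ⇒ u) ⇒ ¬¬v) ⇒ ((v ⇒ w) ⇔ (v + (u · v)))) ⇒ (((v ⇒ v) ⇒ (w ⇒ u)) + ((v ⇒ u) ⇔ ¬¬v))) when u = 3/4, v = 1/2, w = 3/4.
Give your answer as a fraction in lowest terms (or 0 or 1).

u + v = 3/4 + 1/2 = 3/4
v ⇒ u = 1/2 ⇒ 3/4 = 1
(v ⇒ u) ⇒ v = 1 ⇒ 1/2 = 1/2
(u + v) ⇒ ((v ⇒ u) ⇒ v) = 3/4 ⇒ 1/2 = 3/4
w ⇒ u = 3/4 ⇒ 3/4 = 1
w ⇔ (w ⇒ u) = 3/4 ⇔ 1 = 3/4
v ⇒ u = 1/2 ⇒ 3/4 = 1
w ⇔ (v ⇒ u) = 3/4 ⇔ 1 = 3/4
(w ⇔ (w ⇒ u)) · (w ⇔ (v ⇒ u)) = 3/4 · 3/4 = 3/4
u · v = 3/4 · 1/2 = 1/2
u ⇔ (u · v) = 3/4 ⇔ 1/2 = 3/4
¬(u ⇔ (u · v)) = ¬3/4 = 1/4
((w ⇔ (w ⇒ u)) · (w ⇔ (v ⇒ u))) ⇒ ¬(u ⇔ (u · v)) = 3/4 ⇒ 1/4 = 1/2
((u + v) ⇒ ((v ⇒ u) ⇒ v)) · (((w ⇔ (w ⇒ u)) · (w ⇔ (v ⇒ u))) ⇒ ¬(u ⇔ (u · v))) = 3/4 · 1/2 = 1/2
w ⇒ u = 3/4 ⇒ 3/4 = 1
¬v = ¬1/2 = 1/2
¬¬v = ¬1/2 = 1/2
(w ⇒ u) ⇒ ¬¬v = 1 ⇒ 1/2 = 1/2
v ⇒ w = 1/2 ⇒ 3/4 = 1
u · v = 3/4 · 1/2 = 1/2
v + (u · v) = 1/2 + 1/2 = 1/2
(v ⇒ w) ⇔ (v + (u · v)) = 1 ⇔ 1/2 = 1/2
((w ⇒ u) ⇒ ¬¬v) ⇒ ((v ⇒ w) ⇔ (v + (u · v))) = 1/2 ⇒ 1/2 = 1
v ⇒ v = 1/2 ⇒ 1/2 = 1
w ⇒ u = 3/4 ⇒ 3/4 = 1
(v ⇒ v) ⇒ (w ⇒ u) = 1 ⇒ 1 = 1
v ⇒ u = 1/2 ⇒ 3/4 = 1
¬v = ¬1/2 = 1/2
¬¬v = ¬1/2 = 1/2
(v ⇒ u) ⇔ ¬¬v = 1 ⇔ 1/2 = 1/2
((v ⇒ v) ⇒ (w ⇒ u)) + ((v ⇒ u) ⇔ ¬¬v) = 1 + 1/2 = 1
(((w ⇒ u) ⇒ ¬¬v) ⇒ ((v ⇒ w) ⇔ (v + (u · v)))) ⇒ (((v ⇒ v) ⇒ (w ⇒ u)) + ((v ⇒ u) ⇔ ¬¬v)) = 1 ⇒ 1 = 1
(((u + v) ⇒ ((v ⇒ u) ⇒ v)) · (((w ⇔ (w ⇒ u)) · (w ⇔ (v ⇒ u))) ⇒ ¬(u ⇔ (u · v)))) ⇔ ((((w ⇒ u) ⇒ ¬¬v) ⇒ ((v ⇒ w) ⇔ (v + (u · v)))) ⇒ (((v ⇒ v) ⇒ (w ⇒ u)) + ((v ⇒ u) ⇔ ¬¬v))) = 1/2 ⇔ 1 = 1/2

1/2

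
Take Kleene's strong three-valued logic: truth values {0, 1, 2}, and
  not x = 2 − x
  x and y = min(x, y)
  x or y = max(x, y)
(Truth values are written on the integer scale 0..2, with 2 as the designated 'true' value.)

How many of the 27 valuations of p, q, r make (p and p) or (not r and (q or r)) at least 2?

value 2: 11 assignments (counts)
value 1: 12 assignments
value 0: 4 assignments
So 11 of the 27 assignments meet the threshold.

11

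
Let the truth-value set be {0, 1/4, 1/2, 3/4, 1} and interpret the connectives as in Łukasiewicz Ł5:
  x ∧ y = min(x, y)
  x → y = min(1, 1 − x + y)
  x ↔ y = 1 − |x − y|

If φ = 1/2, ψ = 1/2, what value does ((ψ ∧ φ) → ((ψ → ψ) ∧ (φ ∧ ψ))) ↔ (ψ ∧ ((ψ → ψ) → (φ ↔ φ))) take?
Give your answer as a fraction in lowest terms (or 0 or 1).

ψ ∧ φ = 1/2 ∧ 1/2 = 1/2
ψ → ψ = 1/2 → 1/2 = 1
φ ∧ ψ = 1/2 ∧ 1/2 = 1/2
(ψ → ψ) ∧ (φ ∧ ψ) = 1 ∧ 1/2 = 1/2
(ψ ∧ φ) → ((ψ → ψ) ∧ (φ ∧ ψ)) = 1/2 → 1/2 = 1
ψ → ψ = 1/2 → 1/2 = 1
φ ↔ φ = 1/2 ↔ 1/2 = 1
(ψ → ψ) → (φ ↔ φ) = 1 → 1 = 1
ψ ∧ ((ψ → ψ) → (φ ↔ φ)) = 1/2 ∧ 1 = 1/2
((ψ ∧ φ) → ((ψ → ψ) ∧ (φ ∧ ψ))) ↔ (ψ ∧ ((ψ → ψ) → (φ ↔ φ))) = 1 ↔ 1/2 = 1/2

1/2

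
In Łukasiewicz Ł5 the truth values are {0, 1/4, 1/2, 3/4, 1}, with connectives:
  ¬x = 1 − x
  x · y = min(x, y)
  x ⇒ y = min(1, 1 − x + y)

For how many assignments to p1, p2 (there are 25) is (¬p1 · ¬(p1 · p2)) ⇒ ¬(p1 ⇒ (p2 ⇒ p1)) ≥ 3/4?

value 1: 5 assignments (counts)
value 3/4: 5 assignments (counts)
value 1/2: 5 assignments
value 1/4: 5 assignments
value 0: 5 assignments
So 10 of the 25 assignments meet the threshold.

10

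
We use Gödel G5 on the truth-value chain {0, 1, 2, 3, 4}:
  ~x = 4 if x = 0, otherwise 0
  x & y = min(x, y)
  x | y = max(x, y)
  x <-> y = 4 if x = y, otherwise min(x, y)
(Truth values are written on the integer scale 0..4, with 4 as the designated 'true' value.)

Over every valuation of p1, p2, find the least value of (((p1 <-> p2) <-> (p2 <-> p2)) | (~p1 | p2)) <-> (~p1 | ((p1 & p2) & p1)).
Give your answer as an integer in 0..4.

Take p1 = 1, p2 = 1:
p1 <-> p2 = 1 <-> 1 = 4
p2 <-> p2 = 1 <-> 1 = 4
(p1 <-> p2) <-> (p2 <-> p2) = 4 <-> 4 = 4
~p1 = ~1 = 0
~p1 | p2 = 0 | 1 = 1
((p1 <-> p2) <-> (p2 <-> p2)) | (~p1 | p2) = 4 | 1 = 4
~p1 = ~1 = 0
p1 & p2 = 1 & 1 = 1
(p1 & p2) & p1 = 1 & 1 = 1
~p1 | ((p1 & p2) & p1) = 0 | 1 = 1
(((p1 <-> p2) <-> (p2 <-> p2)) | (~p1 | p2)) <-> (~p1 | ((p1 & p2) & p1)) = 4 <-> 1 = 1
No assignment yields a value below 1, so this is the minimum.

1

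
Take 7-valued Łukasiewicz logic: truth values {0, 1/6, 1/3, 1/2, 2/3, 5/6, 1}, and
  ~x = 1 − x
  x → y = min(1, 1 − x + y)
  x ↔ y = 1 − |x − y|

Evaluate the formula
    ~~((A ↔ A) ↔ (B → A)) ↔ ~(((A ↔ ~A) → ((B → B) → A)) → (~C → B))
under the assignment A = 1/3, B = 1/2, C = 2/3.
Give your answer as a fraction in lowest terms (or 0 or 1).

A ↔ A = 1/3 ↔ 1/3 = 1
B → A = 1/2 → 1/3 = 5/6
(A ↔ A) ↔ (B → A) = 1 ↔ 5/6 = 5/6
~((A ↔ A) ↔ (B → A)) = ~5/6 = 1/6
~~((A ↔ A) ↔ (B → A)) = ~1/6 = 5/6
~A = ~1/3 = 2/3
A ↔ ~A = 1/3 ↔ 2/3 = 2/3
B → B = 1/2 → 1/2 = 1
(B → B) → A = 1 → 1/3 = 1/3
(A ↔ ~A) → ((B → B) → A) = 2/3 → 1/3 = 2/3
~C = ~2/3 = 1/3
~C → B = 1/3 → 1/2 = 1
((A ↔ ~A) → ((B → B) → A)) → (~C → B) = 2/3 → 1 = 1
~(((A ↔ ~A) → ((B → B) → A)) → (~C → B)) = ~1 = 0
~~((A ↔ A) ↔ (B → A)) ↔ ~(((A ↔ ~A) → ((B → B) → A)) → (~C → B)) = 5/6 ↔ 0 = 1/6

1/6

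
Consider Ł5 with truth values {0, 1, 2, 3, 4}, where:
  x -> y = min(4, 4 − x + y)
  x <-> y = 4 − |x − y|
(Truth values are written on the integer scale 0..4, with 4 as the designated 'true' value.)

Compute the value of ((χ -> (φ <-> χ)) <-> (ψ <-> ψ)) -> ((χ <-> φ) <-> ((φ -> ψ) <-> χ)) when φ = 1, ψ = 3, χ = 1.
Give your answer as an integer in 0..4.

1

φ <-> χ = 1 <-> 1 = 4
χ -> (φ <-> χ) = 1 -> 4 = 4
ψ <-> ψ = 3 <-> 3 = 4
(χ -> (φ <-> χ)) <-> (ψ <-> ψ) = 4 <-> 4 = 4
χ <-> φ = 1 <-> 1 = 4
φ -> ψ = 1 -> 3 = 4
(φ -> ψ) <-> χ = 4 <-> 1 = 1
(χ <-> φ) <-> ((φ -> ψ) <-> χ) = 4 <-> 1 = 1
((χ -> (φ <-> χ)) <-> (ψ <-> ψ)) -> ((χ <-> φ) <-> ((φ -> ψ) <-> χ)) = 4 -> 1 = 1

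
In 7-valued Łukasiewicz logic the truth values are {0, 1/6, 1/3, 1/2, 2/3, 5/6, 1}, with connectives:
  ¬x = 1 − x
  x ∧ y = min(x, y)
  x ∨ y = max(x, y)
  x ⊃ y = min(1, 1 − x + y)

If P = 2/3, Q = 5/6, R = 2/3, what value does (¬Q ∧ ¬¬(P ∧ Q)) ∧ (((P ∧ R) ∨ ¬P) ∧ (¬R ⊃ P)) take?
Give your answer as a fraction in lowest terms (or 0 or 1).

¬Q = ¬5/6 = 1/6
P ∧ Q = 2/3 ∧ 5/6 = 2/3
¬(P ∧ Q) = ¬2/3 = 1/3
¬¬(P ∧ Q) = ¬1/3 = 2/3
¬Q ∧ ¬¬(P ∧ Q) = 1/6 ∧ 2/3 = 1/6
P ∧ R = 2/3 ∧ 2/3 = 2/3
¬P = ¬2/3 = 1/3
(P ∧ R) ∨ ¬P = 2/3 ∨ 1/3 = 2/3
¬R = ¬2/3 = 1/3
¬R ⊃ P = 1/3 ⊃ 2/3 = 1
((P ∧ R) ∨ ¬P) ∧ (¬R ⊃ P) = 2/3 ∧ 1 = 2/3
(¬Q ∧ ¬¬(P ∧ Q)) ∧ (((P ∧ R) ∨ ¬P) ∧ (¬R ⊃ P)) = 1/6 ∧ 2/3 = 1/6

1/6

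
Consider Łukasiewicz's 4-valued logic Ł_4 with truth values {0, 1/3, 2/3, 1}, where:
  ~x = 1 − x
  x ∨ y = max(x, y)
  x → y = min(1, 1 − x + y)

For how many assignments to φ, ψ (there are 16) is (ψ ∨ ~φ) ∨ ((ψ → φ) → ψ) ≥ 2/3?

φ = 0, ψ = 0 ↦ 1  ≥
φ = 0, ψ = 1/3 ↦ 1  ≥
φ = 0, ψ = 2/3 ↦ 1  ≥
φ = 0, ψ = 1 ↦ 1  ≥
φ = 1/3, ψ = 0 ↦ 2/3  ≥
φ = 1/3, ψ = 1/3 ↦ 2/3  ≥
φ = 1/3, ψ = 2/3 ↦ 1  ≥
φ = 1/3, ψ = 1 ↦ 1  ≥
φ = 2/3, ψ = 0 ↦ 1/3  <
φ = 2/3, ψ = 1/3 ↦ 1/3  <
φ = 2/3, ψ = 2/3 ↦ 2/3  ≥
φ = 2/3, ψ = 1 ↦ 1  ≥
φ = 1, ψ = 0 ↦ 0  <
φ = 1, ψ = 1/3 ↦ 1/3  <
φ = 1, ψ = 2/3 ↦ 2/3  ≥
φ = 1, ψ = 1 ↦ 1  ≥
So 12 of the 16 assignments meet the threshold.

12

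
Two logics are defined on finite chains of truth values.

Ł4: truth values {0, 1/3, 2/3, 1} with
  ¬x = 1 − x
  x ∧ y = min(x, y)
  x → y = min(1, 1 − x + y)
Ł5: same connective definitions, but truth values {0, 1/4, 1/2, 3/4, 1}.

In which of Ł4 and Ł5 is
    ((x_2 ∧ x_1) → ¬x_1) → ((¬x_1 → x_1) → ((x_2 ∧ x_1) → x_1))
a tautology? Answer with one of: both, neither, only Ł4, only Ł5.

both

In Ł4: every assignment gives 1 — tautology.
In Ł5: every assignment gives 1 — tautology.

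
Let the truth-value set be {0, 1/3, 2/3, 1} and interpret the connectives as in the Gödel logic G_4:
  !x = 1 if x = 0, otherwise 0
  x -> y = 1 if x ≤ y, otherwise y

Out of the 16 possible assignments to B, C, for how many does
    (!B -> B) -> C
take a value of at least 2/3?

10

B = 0, C = 0 ↦ 1  ≥
B = 0, C = 1/3 ↦ 1  ≥
B = 0, C = 2/3 ↦ 1  ≥
B = 0, C = 1 ↦ 1  ≥
B = 1/3, C = 0 ↦ 0  <
B = 1/3, C = 1/3 ↦ 1/3  <
B = 1/3, C = 2/3 ↦ 2/3  ≥
B = 1/3, C = 1 ↦ 1  ≥
B = 2/3, C = 0 ↦ 0  <
B = 2/3, C = 1/3 ↦ 1/3  <
B = 2/3, C = 2/3 ↦ 2/3  ≥
B = 2/3, C = 1 ↦ 1  ≥
B = 1, C = 0 ↦ 0  <
B = 1, C = 1/3 ↦ 1/3  <
B = 1, C = 2/3 ↦ 2/3  ≥
B = 1, C = 1 ↦ 1  ≥
So 10 of the 16 assignments meet the threshold.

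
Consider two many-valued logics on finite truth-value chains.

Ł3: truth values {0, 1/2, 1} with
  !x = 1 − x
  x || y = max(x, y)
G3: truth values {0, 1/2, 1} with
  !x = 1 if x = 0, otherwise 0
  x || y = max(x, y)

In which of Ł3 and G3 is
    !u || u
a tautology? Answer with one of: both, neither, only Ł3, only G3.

neither

In Ł3: at u = 1/2 the value is 1/2 — not a tautology.
In G3: at u = 1/2 the value is 1/2 — not a tautology.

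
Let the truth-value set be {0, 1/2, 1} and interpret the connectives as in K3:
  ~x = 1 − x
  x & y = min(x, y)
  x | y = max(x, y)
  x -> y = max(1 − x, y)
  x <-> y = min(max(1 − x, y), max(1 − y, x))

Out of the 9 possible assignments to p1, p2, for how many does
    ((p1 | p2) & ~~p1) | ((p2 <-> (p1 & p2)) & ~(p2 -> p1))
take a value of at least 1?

p1 = 0, p2 = 0 ↦ 0  <
p1 = 0, p2 = 1/2 ↦ 1/2  <
p1 = 0, p2 = 1 ↦ 0  <
p1 = 1/2, p2 = 0 ↦ 1/2  <
p1 = 1/2, p2 = 1/2 ↦ 1/2  <
p1 = 1/2, p2 = 1 ↦ 1/2  <
p1 = 1, p2 = 0 ↦ 1  ≥
p1 = 1, p2 = 1/2 ↦ 1  ≥
p1 = 1, p2 = 1 ↦ 1  ≥
So 3 of the 9 assignments meet the threshold.

3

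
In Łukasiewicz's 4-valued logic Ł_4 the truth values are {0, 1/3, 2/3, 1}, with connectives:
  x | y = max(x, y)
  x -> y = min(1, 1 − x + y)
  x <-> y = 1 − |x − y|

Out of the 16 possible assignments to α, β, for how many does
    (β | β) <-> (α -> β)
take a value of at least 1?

α = 0, β = 0 ↦ 0  <
α = 0, β = 1/3 ↦ 1/3  <
α = 0, β = 2/3 ↦ 2/3  <
α = 0, β = 1 ↦ 1  ≥
α = 1/3, β = 0 ↦ 1/3  <
α = 1/3, β = 1/3 ↦ 1/3  <
α = 1/3, β = 2/3 ↦ 2/3  <
α = 1/3, β = 1 ↦ 1  ≥
α = 2/3, β = 0 ↦ 2/3  <
α = 2/3, β = 1/3 ↦ 2/3  <
α = 2/3, β = 2/3 ↦ 2/3  <
α = 2/3, β = 1 ↦ 1  ≥
α = 1, β = 0 ↦ 1  ≥
α = 1, β = 1/3 ↦ 1  ≥
α = 1, β = 2/3 ↦ 1  ≥
α = 1, β = 1 ↦ 1  ≥
So 7 of the 16 assignments meet the threshold.

7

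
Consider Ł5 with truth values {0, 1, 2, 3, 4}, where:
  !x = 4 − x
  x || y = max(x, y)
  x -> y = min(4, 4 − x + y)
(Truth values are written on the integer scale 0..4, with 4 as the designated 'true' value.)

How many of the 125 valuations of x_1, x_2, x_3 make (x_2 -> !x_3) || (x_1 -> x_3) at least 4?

value 4: 115 assignments (counts)
value 3: 9 assignments
value 2: 1 assignment
So 115 of the 125 assignments meet the threshold.

115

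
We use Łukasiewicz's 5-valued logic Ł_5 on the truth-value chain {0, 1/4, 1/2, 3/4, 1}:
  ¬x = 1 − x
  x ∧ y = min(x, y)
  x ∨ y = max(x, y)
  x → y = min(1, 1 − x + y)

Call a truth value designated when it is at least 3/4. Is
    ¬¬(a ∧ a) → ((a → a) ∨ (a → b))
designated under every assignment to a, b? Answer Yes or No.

Yes

At a = 1/2, b = 1/4, for instance:
a ∧ a = 1/2 ∧ 1/2 = 1/2
¬(a ∧ a) = ¬1/2 = 1/2
¬¬(a ∧ a) = ¬1/2 = 1/2
a → a = 1/2 → 1/2 = 1
a → b = 1/2 → 1/4 = 3/4
(a → a) ∨ (a → b) = 1 ∨ 3/4 = 1
¬¬(a ∧ a) → ((a → a) ∨ (a → b)) = 1/2 → 1 = 1
and checking the remaining 24 assignments likewise gives ≥ 3/4 in every case.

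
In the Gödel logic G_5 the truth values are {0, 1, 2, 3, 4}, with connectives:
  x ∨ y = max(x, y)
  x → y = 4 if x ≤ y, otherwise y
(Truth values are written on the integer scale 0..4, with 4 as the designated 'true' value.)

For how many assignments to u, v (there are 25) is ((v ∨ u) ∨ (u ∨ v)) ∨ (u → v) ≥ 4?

value 4: 19 assignments (counts)
value 3: 3 assignments
value 2: 2 assignments
value 1: 1 assignment
So 19 of the 25 assignments meet the threshold.

19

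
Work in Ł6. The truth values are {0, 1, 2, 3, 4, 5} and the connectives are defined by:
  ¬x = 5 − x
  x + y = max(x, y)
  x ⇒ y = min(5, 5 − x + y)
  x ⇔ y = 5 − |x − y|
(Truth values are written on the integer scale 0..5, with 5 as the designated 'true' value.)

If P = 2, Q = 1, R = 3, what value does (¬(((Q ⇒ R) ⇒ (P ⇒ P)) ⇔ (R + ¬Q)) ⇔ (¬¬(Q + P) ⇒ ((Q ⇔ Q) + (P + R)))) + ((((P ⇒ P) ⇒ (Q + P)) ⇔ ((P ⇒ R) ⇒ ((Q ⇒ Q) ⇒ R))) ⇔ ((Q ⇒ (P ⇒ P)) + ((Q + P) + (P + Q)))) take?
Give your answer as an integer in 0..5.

Q ⇒ R = 1 ⇒ 3 = 5
P ⇒ P = 2 ⇒ 2 = 5
(Q ⇒ R) ⇒ (P ⇒ P) = 5 ⇒ 5 = 5
¬Q = ¬1 = 4
R + ¬Q = 3 + 4 = 4
((Q ⇒ R) ⇒ (P ⇒ P)) ⇔ (R + ¬Q) = 5 ⇔ 4 = 4
¬(((Q ⇒ R) ⇒ (P ⇒ P)) ⇔ (R + ¬Q)) = ¬4 = 1
Q + P = 1 + 2 = 2
¬(Q + P) = ¬2 = 3
¬¬(Q + P) = ¬3 = 2
Q ⇔ Q = 1 ⇔ 1 = 5
P + R = 2 + 3 = 3
(Q ⇔ Q) + (P + R) = 5 + 3 = 5
¬¬(Q + P) ⇒ ((Q ⇔ Q) + (P + R)) = 2 ⇒ 5 = 5
¬(((Q ⇒ R) ⇒ (P ⇒ P)) ⇔ (R + ¬Q)) ⇔ (¬¬(Q + P) ⇒ ((Q ⇔ Q) + (P + R))) = 1 ⇔ 5 = 1
P ⇒ P = 2 ⇒ 2 = 5
Q + P = 1 + 2 = 2
(P ⇒ P) ⇒ (Q + P) = 5 ⇒ 2 = 2
P ⇒ R = 2 ⇒ 3 = 5
Q ⇒ Q = 1 ⇒ 1 = 5
(Q ⇒ Q) ⇒ R = 5 ⇒ 3 = 3
(P ⇒ R) ⇒ ((Q ⇒ Q) ⇒ R) = 5 ⇒ 3 = 3
((P ⇒ P) ⇒ (Q + P)) ⇔ ((P ⇒ R) ⇒ ((Q ⇒ Q) ⇒ R)) = 2 ⇔ 3 = 4
P ⇒ P = 2 ⇒ 2 = 5
Q ⇒ (P ⇒ P) = 1 ⇒ 5 = 5
Q + P = 1 + 2 = 2
P + Q = 2 + 1 = 2
(Q + P) + (P + Q) = 2 + 2 = 2
(Q ⇒ (P ⇒ P)) + ((Q + P) + (P + Q)) = 5 + 2 = 5
(((P ⇒ P) ⇒ (Q + P)) ⇔ ((P ⇒ R) ⇒ ((Q ⇒ Q) ⇒ R))) ⇔ ((Q ⇒ (P ⇒ P)) + ((Q + P) + (P + Q))) = 4 ⇔ 5 = 4
(¬(((Q ⇒ R) ⇒ (P ⇒ P)) ⇔ (R + ¬Q)) ⇔ (¬¬(Q + P) ⇒ ((Q ⇔ Q) + (P + R)))) + ((((P ⇒ P) ⇒ (Q + P)) ⇔ ((P ⇒ R) ⇒ ((Q ⇒ Q) ⇒ R))) ⇔ ((Q ⇒ (P ⇒ P)) + ((Q + P) + (P + Q)))) = 1 + 4 = 4

4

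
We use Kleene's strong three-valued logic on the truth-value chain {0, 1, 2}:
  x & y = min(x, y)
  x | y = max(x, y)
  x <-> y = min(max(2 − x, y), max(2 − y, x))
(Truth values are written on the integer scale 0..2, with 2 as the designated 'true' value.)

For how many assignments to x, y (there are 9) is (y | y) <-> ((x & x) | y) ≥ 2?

x = 0, y = 0 ↦ 2  ≥
x = 0, y = 1 ↦ 1  <
x = 0, y = 2 ↦ 2  ≥
x = 1, y = 0 ↦ 1  <
x = 1, y = 1 ↦ 1  <
x = 1, y = 2 ↦ 2  ≥
x = 2, y = 0 ↦ 0  <
x = 2, y = 1 ↦ 1  <
x = 2, y = 2 ↦ 2  ≥
So 4 of the 9 assignments meet the threshold.

4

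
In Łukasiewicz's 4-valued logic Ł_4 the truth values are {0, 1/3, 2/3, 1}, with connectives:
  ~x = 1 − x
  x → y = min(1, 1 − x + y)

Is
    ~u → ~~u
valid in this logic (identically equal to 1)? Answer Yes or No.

No

Counterexample: take u = 0.
~u = ~0 = 1
~u = ~0 = 1
~~u = ~1 = 0
~u → ~~u = 1 → 0 = 0
This gives 0 ≠ 1.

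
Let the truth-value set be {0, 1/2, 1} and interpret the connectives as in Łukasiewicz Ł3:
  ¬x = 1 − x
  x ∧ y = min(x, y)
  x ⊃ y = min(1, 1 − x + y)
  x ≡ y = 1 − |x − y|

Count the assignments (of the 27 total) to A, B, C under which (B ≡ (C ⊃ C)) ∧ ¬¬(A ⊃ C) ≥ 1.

6

value 1: 6 assignments (counts)
value 1/2: 10 assignments
value 0: 11 assignments
So 6 of the 27 assignments meet the threshold.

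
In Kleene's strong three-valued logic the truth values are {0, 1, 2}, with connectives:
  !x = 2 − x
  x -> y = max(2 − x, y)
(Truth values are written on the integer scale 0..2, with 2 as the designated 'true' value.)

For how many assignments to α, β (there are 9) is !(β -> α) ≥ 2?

α = 0, β = 0 ↦ 0  <
α = 0, β = 1 ↦ 1  <
α = 0, β = 2 ↦ 2  ≥
α = 1, β = 0 ↦ 0  <
α = 1, β = 1 ↦ 1  <
α = 1, β = 2 ↦ 1  <
α = 2, β = 0 ↦ 0  <
α = 2, β = 1 ↦ 0  <
α = 2, β = 2 ↦ 0  <
So 1 of the 9 assignments meets the threshold.

1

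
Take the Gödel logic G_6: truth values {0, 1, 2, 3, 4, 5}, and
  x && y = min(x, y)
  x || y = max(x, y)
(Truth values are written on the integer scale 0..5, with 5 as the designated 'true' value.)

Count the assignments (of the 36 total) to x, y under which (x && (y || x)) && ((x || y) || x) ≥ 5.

6

value 5: 6 assignments (counts)
value 4: 6 assignments
value 3: 6 assignments
value 2: 6 assignments
value 1: 6 assignments
value 0: 6 assignments
So 6 of the 36 assignments meet the threshold.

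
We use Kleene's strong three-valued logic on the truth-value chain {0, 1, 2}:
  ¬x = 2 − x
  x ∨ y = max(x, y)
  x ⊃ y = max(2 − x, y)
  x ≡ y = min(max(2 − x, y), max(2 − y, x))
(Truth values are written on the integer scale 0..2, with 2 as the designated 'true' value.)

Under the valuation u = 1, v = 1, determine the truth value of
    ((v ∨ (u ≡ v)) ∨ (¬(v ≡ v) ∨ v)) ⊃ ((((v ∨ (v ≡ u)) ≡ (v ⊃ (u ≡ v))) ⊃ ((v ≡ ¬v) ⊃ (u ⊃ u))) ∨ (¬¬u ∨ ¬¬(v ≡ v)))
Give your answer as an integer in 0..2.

1

u ≡ v = 1 ≡ 1 = 1
v ∨ (u ≡ v) = 1 ∨ 1 = 1
v ≡ v = 1 ≡ 1 = 1
¬(v ≡ v) = ¬1 = 1
¬(v ≡ v) ∨ v = 1 ∨ 1 = 1
(v ∨ (u ≡ v)) ∨ (¬(v ≡ v) ∨ v) = 1 ∨ 1 = 1
v ≡ u = 1 ≡ 1 = 1
v ∨ (v ≡ u) = 1 ∨ 1 = 1
u ≡ v = 1 ≡ 1 = 1
v ⊃ (u ≡ v) = 1 ⊃ 1 = 1
(v ∨ (v ≡ u)) ≡ (v ⊃ (u ≡ v)) = 1 ≡ 1 = 1
¬v = ¬1 = 1
v ≡ ¬v = 1 ≡ 1 = 1
u ⊃ u = 1 ⊃ 1 = 1
(v ≡ ¬v) ⊃ (u ⊃ u) = 1 ⊃ 1 = 1
((v ∨ (v ≡ u)) ≡ (v ⊃ (u ≡ v))) ⊃ ((v ≡ ¬v) ⊃ (u ⊃ u)) = 1 ⊃ 1 = 1
¬u = ¬1 = 1
¬¬u = ¬1 = 1
v ≡ v = 1 ≡ 1 = 1
¬(v ≡ v) = ¬1 = 1
¬¬(v ≡ v) = ¬1 = 1
¬¬u ∨ ¬¬(v ≡ v) = 1 ∨ 1 = 1
(((v ∨ (v ≡ u)) ≡ (v ⊃ (u ≡ v))) ⊃ ((v ≡ ¬v) ⊃ (u ⊃ u))) ∨ (¬¬u ∨ ¬¬(v ≡ v)) = 1 ∨ 1 = 1
((v ∨ (u ≡ v)) ∨ (¬(v ≡ v) ∨ v)) ⊃ ((((v ∨ (v ≡ u)) ≡ (v ⊃ (u ≡ v))) ⊃ ((v ≡ ¬v) ⊃ (u ⊃ u))) ∨ (¬¬u ∨ ¬¬(v ≡ v))) = 1 ⊃ 1 = 1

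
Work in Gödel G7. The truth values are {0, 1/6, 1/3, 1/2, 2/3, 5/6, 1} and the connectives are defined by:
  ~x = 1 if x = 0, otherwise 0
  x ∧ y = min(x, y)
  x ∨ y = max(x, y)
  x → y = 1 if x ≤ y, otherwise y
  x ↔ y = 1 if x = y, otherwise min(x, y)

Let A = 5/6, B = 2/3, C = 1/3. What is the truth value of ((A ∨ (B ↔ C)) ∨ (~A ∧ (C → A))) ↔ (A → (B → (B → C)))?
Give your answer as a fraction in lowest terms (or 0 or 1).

B ↔ C = 2/3 ↔ 1/3 = 1/3
A ∨ (B ↔ C) = 5/6 ∨ 1/3 = 5/6
~A = ~5/6 = 0
C → A = 1/3 → 5/6 = 1
~A ∧ (C → A) = 0 ∧ 1 = 0
(A ∨ (B ↔ C)) ∨ (~A ∧ (C → A)) = 5/6 ∨ 0 = 5/6
B → C = 2/3 → 1/3 = 1/3
B → (B → C) = 2/3 → 1/3 = 1/3
A → (B → (B → C)) = 5/6 → 1/3 = 1/3
((A ∨ (B ↔ C)) ∨ (~A ∧ (C → A))) ↔ (A → (B → (B → C))) = 5/6 ↔ 1/3 = 1/3

1/3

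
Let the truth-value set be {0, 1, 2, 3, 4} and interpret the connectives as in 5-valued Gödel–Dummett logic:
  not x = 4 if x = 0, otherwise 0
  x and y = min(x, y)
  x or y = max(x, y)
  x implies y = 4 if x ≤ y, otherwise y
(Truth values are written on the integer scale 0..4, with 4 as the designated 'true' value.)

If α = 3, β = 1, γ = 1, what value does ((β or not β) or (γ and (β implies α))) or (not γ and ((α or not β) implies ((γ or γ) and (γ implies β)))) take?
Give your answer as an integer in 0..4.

not β = not 1 = 0
β or not β = 1 or 0 = 1
β implies α = 1 implies 3 = 4
γ and (β implies α) = 1 and 4 = 1
(β or not β) or (γ and (β implies α)) = 1 or 1 = 1
not γ = not 1 = 0
not β = not 1 = 0
α or not β = 3 or 0 = 3
γ or γ = 1 or 1 = 1
γ implies β = 1 implies 1 = 4
(γ or γ) and (γ implies β) = 1 and 4 = 1
(α or not β) implies ((γ or γ) and (γ implies β)) = 3 implies 1 = 1
not γ and ((α or not β) implies ((γ or γ) and (γ implies β))) = 0 and 1 = 0
((β or not β) or (γ and (β implies α))) or (not γ and ((α or not β) implies ((γ or γ) and (γ implies β)))) = 1 or 0 = 1

1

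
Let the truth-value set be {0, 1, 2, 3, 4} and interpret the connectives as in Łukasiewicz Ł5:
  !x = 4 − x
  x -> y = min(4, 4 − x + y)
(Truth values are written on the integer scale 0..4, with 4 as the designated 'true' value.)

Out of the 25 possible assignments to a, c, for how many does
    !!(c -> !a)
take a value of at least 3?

value 4: 15 assignments (counts)
value 3: 4 assignments (counts)
value 2: 3 assignments
value 1: 2 assignments
value 0: 1 assignment
So 19 of the 25 assignments meet the threshold.

19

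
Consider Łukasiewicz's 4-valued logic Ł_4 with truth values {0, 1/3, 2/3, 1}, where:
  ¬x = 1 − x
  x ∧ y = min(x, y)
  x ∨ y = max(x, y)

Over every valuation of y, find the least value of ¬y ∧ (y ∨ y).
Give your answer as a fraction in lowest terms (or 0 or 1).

0

Take y = 0:
¬y = ¬0 = 1
y ∨ y = 0 ∨ 0 = 0
¬y ∧ (y ∨ y) = 1 ∧ 0 = 0
No assignment yields a value below 0, so this is the minimum.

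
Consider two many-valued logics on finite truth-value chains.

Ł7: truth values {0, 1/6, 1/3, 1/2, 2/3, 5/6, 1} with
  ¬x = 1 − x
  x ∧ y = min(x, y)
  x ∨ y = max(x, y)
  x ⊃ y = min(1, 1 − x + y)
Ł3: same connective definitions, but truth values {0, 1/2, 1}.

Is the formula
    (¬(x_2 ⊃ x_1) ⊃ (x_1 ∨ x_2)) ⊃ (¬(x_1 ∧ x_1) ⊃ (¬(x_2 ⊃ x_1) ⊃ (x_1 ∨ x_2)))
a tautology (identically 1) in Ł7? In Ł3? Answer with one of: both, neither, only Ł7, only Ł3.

both

In Ł7: every assignment gives 1 — tautology.
In Ł3: every assignment gives 1 — tautology.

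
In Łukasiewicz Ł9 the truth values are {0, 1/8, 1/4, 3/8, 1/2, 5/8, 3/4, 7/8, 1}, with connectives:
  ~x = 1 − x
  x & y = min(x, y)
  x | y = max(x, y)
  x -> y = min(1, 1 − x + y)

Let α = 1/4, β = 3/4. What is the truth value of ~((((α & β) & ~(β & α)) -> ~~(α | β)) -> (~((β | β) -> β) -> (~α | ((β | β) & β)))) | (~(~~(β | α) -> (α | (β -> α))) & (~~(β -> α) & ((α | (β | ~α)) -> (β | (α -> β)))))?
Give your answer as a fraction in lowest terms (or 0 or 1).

α & β = 1/4 & 3/4 = 1/4
β & α = 3/4 & 1/4 = 1/4
~(β & α) = ~1/4 = 3/4
(α & β) & ~(β & α) = 1/4 & 3/4 = 1/4
α | β = 1/4 | 3/4 = 3/4
~(α | β) = ~3/4 = 1/4
~~(α | β) = ~1/4 = 3/4
((α & β) & ~(β & α)) -> ~~(α | β) = 1/4 -> 3/4 = 1
β | β = 3/4 | 3/4 = 3/4
(β | β) -> β = 3/4 -> 3/4 = 1
~((β | β) -> β) = ~1 = 0
~α = ~1/4 = 3/4
β | β = 3/4 | 3/4 = 3/4
(β | β) & β = 3/4 & 3/4 = 3/4
~α | ((β | β) & β) = 3/4 | 3/4 = 3/4
~((β | β) -> β) -> (~α | ((β | β) & β)) = 0 -> 3/4 = 1
(((α & β) & ~(β & α)) -> ~~(α | β)) -> (~((β | β) -> β) -> (~α | ((β | β) & β))) = 1 -> 1 = 1
~((((α & β) & ~(β & α)) -> ~~(α | β)) -> (~((β | β) -> β) -> (~α | ((β | β) & β)))) = ~1 = 0
β | α = 3/4 | 1/4 = 3/4
~(β | α) = ~3/4 = 1/4
~~(β | α) = ~1/4 = 3/4
β -> α = 3/4 -> 1/4 = 1/2
α | (β -> α) = 1/4 | 1/2 = 1/2
~~(β | α) -> (α | (β -> α)) = 3/4 -> 1/2 = 3/4
~(~~(β | α) -> (α | (β -> α))) = ~3/4 = 1/4
β -> α = 3/4 -> 1/4 = 1/2
~(β -> α) = ~1/2 = 1/2
~~(β -> α) = ~1/2 = 1/2
~α = ~1/4 = 3/4
β | ~α = 3/4 | 3/4 = 3/4
α | (β | ~α) = 1/4 | 3/4 = 3/4
α -> β = 1/4 -> 3/4 = 1
β | (α -> β) = 3/4 | 1 = 1
(α | (β | ~α)) -> (β | (α -> β)) = 3/4 -> 1 = 1
~~(β -> α) & ((α | (β | ~α)) -> (β | (α -> β))) = 1/2 & 1 = 1/2
~(~~(β | α) -> (α | (β -> α))) & (~~(β -> α) & ((α | (β | ~α)) -> (β | (α -> β)))) = 1/4 & 1/2 = 1/4
~((((α & β) & ~(β & α)) -> ~~(α | β)) -> (~((β | β) -> β) -> (~α | ((β | β) & β)))) | (~(~~(β | α) -> (α | (β -> α))) & (~~(β -> α) & ((α | (β | ~α)) -> (β | (α -> β))))) = 0 | 1/4 = 1/4

1/4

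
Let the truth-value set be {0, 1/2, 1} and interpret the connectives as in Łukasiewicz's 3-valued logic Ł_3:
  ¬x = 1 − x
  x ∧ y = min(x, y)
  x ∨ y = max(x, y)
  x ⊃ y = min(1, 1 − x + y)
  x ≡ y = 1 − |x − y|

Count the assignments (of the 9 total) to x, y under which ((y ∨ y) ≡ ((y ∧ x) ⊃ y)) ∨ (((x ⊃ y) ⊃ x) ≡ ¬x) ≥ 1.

x = 0, y = 0 ↦ 0  <
x = 0, y = 1/2 ↦ 1/2  <
x = 0, y = 1 ↦ 1  ≥
x = 1/2, y = 0 ↦ 1/2  <
x = 1/2, y = 1/2 ↦ 1  ≥
x = 1/2, y = 1 ↦ 1  ≥
x = 1, y = 0 ↦ 0  <
x = 1, y = 1/2 ↦ 1/2  <
x = 1, y = 1 ↦ 1  ≥
So 4 of the 9 assignments meet the threshold.

4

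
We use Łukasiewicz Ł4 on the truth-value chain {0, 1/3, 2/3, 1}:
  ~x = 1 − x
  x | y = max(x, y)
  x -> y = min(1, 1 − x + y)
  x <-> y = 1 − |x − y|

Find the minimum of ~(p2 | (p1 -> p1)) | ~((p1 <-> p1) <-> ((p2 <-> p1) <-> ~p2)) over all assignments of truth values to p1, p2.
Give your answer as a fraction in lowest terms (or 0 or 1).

0

Take p1 = 0, p2 = 0:
p1 -> p1 = 0 -> 0 = 1
p2 | (p1 -> p1) = 0 | 1 = 1
~(p2 | (p1 -> p1)) = ~1 = 0
p1 <-> p1 = 0 <-> 0 = 1
p2 <-> p1 = 0 <-> 0 = 1
~p2 = ~0 = 1
(p2 <-> p1) <-> ~p2 = 1 <-> 1 = 1
(p1 <-> p1) <-> ((p2 <-> p1) <-> ~p2) = 1 <-> 1 = 1
~((p1 <-> p1) <-> ((p2 <-> p1) <-> ~p2)) = ~1 = 0
~(p2 | (p1 -> p1)) | ~((p1 <-> p1) <-> ((p2 <-> p1) <-> ~p2)) = 0 | 0 = 0
No assignment yields a value below 0, so this is the minimum.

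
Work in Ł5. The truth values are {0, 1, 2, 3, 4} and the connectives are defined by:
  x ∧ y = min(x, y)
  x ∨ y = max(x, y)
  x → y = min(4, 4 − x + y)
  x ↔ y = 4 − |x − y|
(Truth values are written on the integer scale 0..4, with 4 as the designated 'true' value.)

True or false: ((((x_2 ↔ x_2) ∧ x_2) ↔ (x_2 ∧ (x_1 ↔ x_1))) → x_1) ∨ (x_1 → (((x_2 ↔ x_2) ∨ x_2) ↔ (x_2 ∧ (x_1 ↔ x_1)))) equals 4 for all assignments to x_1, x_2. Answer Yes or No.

No

Counterexample: take x_1 = 1, x_2 = 0.
x_2 ↔ x_2 = 0 ↔ 0 = 4
(x_2 ↔ x_2) ∧ x_2 = 4 ∧ 0 = 0
x_1 ↔ x_1 = 1 ↔ 1 = 4
x_2 ∧ (x_1 ↔ x_1) = 0 ∧ 4 = 0
((x_2 ↔ x_2) ∧ x_2) ↔ (x_2 ∧ (x_1 ↔ x_1)) = 0 ↔ 0 = 4
(((x_2 ↔ x_2) ∧ x_2) ↔ (x_2 ∧ (x_1 ↔ x_1))) → x_1 = 4 → 1 = 1
x_2 ↔ x_2 = 0 ↔ 0 = 4
(x_2 ↔ x_2) ∨ x_2 = 4 ∨ 0 = 4
x_1 ↔ x_1 = 1 ↔ 1 = 4
x_2 ∧ (x_1 ↔ x_1) = 0 ∧ 4 = 0
((x_2 ↔ x_2) ∨ x_2) ↔ (x_2 ∧ (x_1 ↔ x_1)) = 4 ↔ 0 = 0
x_1 → (((x_2 ↔ x_2) ∨ x_2) ↔ (x_2 ∧ (x_1 ↔ x_1))) = 1 → 0 = 3
((((x_2 ↔ x_2) ∧ x_2) ↔ (x_2 ∧ (x_1 ↔ x_1))) → x_1) ∨ (x_1 → (((x_2 ↔ x_2) ∨ x_2) ↔ (x_2 ∧ (x_1 ↔ x_1)))) = 1 ∨ 3 = 3
This gives 3 ≠ 4.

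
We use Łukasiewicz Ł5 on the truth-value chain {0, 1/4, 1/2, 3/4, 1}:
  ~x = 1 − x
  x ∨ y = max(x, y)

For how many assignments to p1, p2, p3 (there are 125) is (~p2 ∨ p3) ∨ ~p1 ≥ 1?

value 1: 61 assignments (counts)
value 3/4: 37 assignments
value 1/2: 19 assignments
value 1/4: 7 assignments
value 0: 1 assignment
So 61 of the 125 assignments meet the threshold.

61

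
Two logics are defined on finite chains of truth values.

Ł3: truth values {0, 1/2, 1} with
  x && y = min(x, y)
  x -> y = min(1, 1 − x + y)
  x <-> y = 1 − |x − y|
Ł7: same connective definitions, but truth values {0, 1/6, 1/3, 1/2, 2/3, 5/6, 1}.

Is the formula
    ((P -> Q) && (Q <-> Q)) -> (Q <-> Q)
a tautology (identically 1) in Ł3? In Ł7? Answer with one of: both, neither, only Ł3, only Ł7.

In Ł3: every assignment gives 1 — tautology.
In Ł7: every assignment gives 1 — tautology.

both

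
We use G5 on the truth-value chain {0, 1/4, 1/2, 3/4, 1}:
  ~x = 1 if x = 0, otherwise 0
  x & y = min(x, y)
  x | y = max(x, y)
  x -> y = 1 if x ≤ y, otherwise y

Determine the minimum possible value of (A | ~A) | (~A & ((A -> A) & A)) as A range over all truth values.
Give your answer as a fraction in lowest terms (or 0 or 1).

1/4

Take A = 1/4:
~A = ~1/4 = 0
A | ~A = 1/4 | 0 = 1/4
~A = ~1/4 = 0
A -> A = 1/4 -> 1/4 = 1
(A -> A) & A = 1 & 1/4 = 1/4
~A & ((A -> A) & A) = 0 & 1/4 = 0
(A | ~A) | (~A & ((A -> A) & A)) = 1/4 | 0 = 1/4
No assignment yields a value below 1/4, so this is the minimum.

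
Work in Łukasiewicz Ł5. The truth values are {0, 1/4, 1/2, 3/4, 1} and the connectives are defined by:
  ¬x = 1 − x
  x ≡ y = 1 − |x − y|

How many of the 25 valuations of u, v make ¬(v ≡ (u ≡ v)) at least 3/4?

value 1: 2 assignments (counts)
value 3/4: 3 assignments (counts)
value 1/2: 6 assignments
value 1/4: 7 assignments
value 0: 7 assignments
So 5 of the 25 assignments meet the threshold.

5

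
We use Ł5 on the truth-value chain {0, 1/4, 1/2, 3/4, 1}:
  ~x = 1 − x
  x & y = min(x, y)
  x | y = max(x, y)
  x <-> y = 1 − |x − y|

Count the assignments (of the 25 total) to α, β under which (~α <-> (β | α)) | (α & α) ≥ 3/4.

19

value 1: 10 assignments (counts)
value 3/4: 9 assignments (counts)
value 1/2: 4 assignments
value 1/4: 1 assignment
value 0: 1 assignment
So 19 of the 25 assignments meet the threshold.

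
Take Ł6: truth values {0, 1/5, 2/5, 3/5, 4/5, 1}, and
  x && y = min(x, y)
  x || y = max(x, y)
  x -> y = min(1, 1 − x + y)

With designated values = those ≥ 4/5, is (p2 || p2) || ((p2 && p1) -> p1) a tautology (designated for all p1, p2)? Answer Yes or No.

Yes

At p1 = 3/5, p2 = 3/5, for instance:
p2 || p2 = 3/5 || 3/5 = 3/5
p2 && p1 = 3/5 && 3/5 = 3/5
(p2 && p1) -> p1 = 3/5 -> 3/5 = 1
(p2 || p2) || ((p2 && p1) -> p1) = 3/5 || 1 = 1
and checking the remaining 35 assignments likewise gives ≥ 4/5 in every case.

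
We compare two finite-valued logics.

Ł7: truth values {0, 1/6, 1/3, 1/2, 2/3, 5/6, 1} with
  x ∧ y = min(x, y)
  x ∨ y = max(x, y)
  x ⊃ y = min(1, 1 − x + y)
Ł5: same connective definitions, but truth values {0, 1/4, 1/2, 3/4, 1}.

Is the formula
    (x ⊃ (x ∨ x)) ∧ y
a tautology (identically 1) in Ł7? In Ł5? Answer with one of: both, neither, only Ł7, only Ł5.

In Ł7: at x = 0, y = 0 the value is 0 — not a tautology.
In Ł5: at x = 0, y = 0 the value is 0 — not a tautology.

neither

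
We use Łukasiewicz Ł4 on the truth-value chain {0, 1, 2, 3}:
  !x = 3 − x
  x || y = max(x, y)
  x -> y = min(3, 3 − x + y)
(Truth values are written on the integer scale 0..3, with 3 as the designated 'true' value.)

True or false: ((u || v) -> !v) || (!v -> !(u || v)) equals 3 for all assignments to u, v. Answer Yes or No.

Counterexample: take u = 3, v = 1.
u || v = 3 || 1 = 3
!v = !1 = 2
(u || v) -> !v = 3 -> 2 = 2
!v = !1 = 2
u || v = 3 || 1 = 3
!(u || v) = !3 = 0
!v -> !(u || v) = 2 -> 0 = 1
((u || v) -> !v) || (!v -> !(u || v)) = 2 || 1 = 2
This gives 2 ≠ 3.

No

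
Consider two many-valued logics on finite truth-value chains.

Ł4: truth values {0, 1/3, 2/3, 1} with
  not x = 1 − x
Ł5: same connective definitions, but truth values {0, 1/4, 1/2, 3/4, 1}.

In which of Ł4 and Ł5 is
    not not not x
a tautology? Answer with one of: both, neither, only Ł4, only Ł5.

In Ł4: at x = 1/3 the value is 2/3 — not a tautology.
In Ł5: at x = 1/4 the value is 3/4 — not a tautology.

neither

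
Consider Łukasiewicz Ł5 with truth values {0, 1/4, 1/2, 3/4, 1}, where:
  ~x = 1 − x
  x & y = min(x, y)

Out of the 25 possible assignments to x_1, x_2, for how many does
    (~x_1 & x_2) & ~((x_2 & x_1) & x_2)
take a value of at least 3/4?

4

value 1: 1 assignment (counts)
value 3/4: 3 assignments (counts)
value 1/2: 5 assignments
value 1/4: 7 assignments
value 0: 9 assignments
So 4 of the 25 assignments meet the threshold.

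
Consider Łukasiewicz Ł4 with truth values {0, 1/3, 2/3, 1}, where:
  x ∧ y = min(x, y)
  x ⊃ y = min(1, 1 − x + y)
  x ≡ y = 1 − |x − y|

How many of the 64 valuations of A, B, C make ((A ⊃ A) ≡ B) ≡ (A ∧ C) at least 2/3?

value 1: 16 assignments (counts)
value 2/3: 24 assignments (counts)
value 1/3: 16 assignments
value 0: 8 assignments
So 40 of the 64 assignments meet the threshold.

40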